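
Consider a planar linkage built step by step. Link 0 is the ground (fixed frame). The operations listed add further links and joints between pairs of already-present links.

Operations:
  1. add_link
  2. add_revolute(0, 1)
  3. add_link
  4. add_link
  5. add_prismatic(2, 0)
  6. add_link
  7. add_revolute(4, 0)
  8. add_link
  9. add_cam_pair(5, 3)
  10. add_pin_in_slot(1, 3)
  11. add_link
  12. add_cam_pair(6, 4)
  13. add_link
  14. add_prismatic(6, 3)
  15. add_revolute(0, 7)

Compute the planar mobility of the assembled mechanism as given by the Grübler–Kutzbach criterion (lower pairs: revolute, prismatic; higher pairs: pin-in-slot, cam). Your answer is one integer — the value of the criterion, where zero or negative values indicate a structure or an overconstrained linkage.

L=1 J1=0 J2=0
add link → L=2 J1=0 J2=0
R@0,1 dof=1 J1 → L=2 J1=1 J2=0
add link → L=3 J1=1 J2=0
add link → L=4 J1=1 J2=0
P@2,0 dof=1 J1 → L=4 J1=2 J2=0
add link → L=5 J1=2 J2=0
R@4,0 dof=1 J1 → L=5 J1=3 J2=0
add link → L=6 J1=3 J2=0
C@5,3 dof=2 J2 → L=6 J1=3 J2=1
PS@1,3 dof=2 J2 → L=6 J1=3 J2=2
add link → L=7 J1=3 J2=2
C@6,4 dof=2 J2 → L=7 J1=3 J2=3
add link → L=8 J1=3 J2=3
P@6,3 dof=1 J1 → L=8 J1=4 J2=3
R@0,7 dof=1 J1 → L=8 J1=5 J2=3
M=3(L−1)−2J1−J2=3·7−2·5−3=8

M = 8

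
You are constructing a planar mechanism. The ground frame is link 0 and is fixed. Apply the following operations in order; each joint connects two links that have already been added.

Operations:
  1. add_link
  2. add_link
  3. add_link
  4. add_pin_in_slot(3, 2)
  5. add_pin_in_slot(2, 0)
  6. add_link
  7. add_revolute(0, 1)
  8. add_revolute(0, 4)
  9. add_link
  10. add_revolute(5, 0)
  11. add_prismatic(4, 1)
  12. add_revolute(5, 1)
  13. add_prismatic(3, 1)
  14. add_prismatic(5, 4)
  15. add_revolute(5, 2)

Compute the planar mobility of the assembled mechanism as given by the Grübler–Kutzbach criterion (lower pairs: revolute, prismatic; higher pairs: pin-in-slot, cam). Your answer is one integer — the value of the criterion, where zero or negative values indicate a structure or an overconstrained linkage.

M = -3

ground; <1,0,0>
#1 <2,0,0>
#2 <3,0,0>
#3 <4,0,0>
PS:3↔2 J2 <4,0,1>
PS:2↔0 J2 <4,0,2>
#4 <5,0,2>
R:0↔1 J1 <5,1,2>
R:0↔4 J1 <5,2,2>
#5 <6,2,2>
R:5↔0 J1 <6,3,2>
P:4↔1 J1 <6,4,2>
R:5↔1 J1 <6,5,2>
P:3↔1 J1 <6,6,2>
P:5↔4 J1 <6,7,2>
R:5↔2 J1 <6,8,2>
3×5 − 2×8 − 1×2 = -3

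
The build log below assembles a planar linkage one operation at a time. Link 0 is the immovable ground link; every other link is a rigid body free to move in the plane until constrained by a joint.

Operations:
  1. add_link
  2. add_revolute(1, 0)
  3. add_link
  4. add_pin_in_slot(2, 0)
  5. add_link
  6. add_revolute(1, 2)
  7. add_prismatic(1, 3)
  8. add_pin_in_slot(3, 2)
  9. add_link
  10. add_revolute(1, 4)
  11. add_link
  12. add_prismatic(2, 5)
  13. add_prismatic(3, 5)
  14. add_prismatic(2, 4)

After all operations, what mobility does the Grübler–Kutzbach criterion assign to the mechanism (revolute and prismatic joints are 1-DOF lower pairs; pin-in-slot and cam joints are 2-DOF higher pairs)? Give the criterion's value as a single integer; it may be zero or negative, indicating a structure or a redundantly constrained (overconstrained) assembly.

M = -1

[1;0;0] (link 0 is ground)
L+ [2;0;0]
R(1,0)∈J1 [2;1;0]
L+ [3;1;0]
PS(2,0)∈J2 [3;1;1]
L+ [4;1;1]
R(1,2)∈J1 [4;2;1]
P(1,3)∈J1 [4;3;1]
PS(3,2)∈J2 [4;3;2]
L+ [5;3;2]
R(1,4)∈J1 [5;4;2]
L+ [6;4;2]
P(2,5)∈J1 [6;5;2]
P(3,5)∈J1 [6;6;2]
P(2,4)∈J1 [6;7;2]
mobility = 15 − 14 − 2 = -1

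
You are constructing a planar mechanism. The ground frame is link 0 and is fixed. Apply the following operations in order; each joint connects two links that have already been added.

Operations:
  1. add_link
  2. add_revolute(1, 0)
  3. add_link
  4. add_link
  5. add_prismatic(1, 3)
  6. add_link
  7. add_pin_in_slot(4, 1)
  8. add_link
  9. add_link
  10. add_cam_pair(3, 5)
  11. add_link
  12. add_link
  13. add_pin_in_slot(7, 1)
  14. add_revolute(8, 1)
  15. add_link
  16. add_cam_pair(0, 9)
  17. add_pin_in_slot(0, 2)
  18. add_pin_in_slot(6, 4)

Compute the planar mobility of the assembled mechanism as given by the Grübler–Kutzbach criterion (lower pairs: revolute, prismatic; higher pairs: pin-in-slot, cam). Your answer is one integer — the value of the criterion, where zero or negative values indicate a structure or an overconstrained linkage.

M = 15

(L,J1,J2)=(1,0,0); link0 fixed
link1: (2,0,0)
R 1-0 [J1]: (2,1,0)
link2: (3,1,0)
link3: (4,1,0)
P 1-3 [J1]: (4,2,0)
link4: (5,2,0)
PS 4-1 [J2]: (5,2,1)
link5: (6,2,1)
link6: (7,2,1)
C 3-5 [J2]: (7,2,2)
link7: (8,2,2)
link8: (9,2,2)
PS 7-1 [J2]: (9,2,3)
R 8-1 [J1]: (9,3,3)
link9: (10,3,3)
C 0-9 [J2]: (10,3,4)
PS 0-2 [J2]: (10,3,5)
PS 6-4 [J2]: (10,3,6)
Grübler: 3·9 − 2·3 − 6 = 15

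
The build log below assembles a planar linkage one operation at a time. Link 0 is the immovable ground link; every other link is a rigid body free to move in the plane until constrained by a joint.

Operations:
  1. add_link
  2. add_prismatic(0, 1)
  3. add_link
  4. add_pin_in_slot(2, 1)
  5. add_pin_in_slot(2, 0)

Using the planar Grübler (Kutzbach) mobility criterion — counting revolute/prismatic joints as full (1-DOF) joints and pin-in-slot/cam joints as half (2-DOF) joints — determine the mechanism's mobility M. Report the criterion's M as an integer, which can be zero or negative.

M = 2

(L,J1,J2)=(1,0,0); link0 fixed
link1: (2,0,0)
P 0-1 [J1]: (2,1,0)
link2: (3,1,0)
PS 2-1 [J2]: (3,1,1)
PS 2-0 [J2]: (3,1,2)
Grübler: 3·2 − 2·1 − 2 = 2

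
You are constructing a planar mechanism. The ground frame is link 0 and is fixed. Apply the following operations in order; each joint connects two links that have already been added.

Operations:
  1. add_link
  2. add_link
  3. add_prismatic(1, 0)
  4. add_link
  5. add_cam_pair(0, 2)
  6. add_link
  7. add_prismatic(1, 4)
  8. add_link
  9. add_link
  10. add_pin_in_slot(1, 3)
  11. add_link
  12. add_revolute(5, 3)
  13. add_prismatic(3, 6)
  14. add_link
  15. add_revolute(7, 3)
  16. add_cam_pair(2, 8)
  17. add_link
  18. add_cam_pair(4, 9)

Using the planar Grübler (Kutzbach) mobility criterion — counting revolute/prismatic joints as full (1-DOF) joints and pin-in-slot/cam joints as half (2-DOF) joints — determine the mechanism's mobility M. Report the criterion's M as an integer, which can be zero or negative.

(L,J1,J2)=(1,0,0); link0 fixed
link1: (2,0,0)
link2: (3,0,0)
P 1-0 [J1]: (3,1,0)
link3: (4,1,0)
C 0-2 [J2]: (4,1,1)
link4: (5,1,1)
P 1-4 [J1]: (5,2,1)
link5: (6,2,1)
link6: (7,2,1)
PS 1-3 [J2]: (7,2,2)
link7: (8,2,2)
R 5-3 [J1]: (8,3,2)
P 3-6 [J1]: (8,4,2)
link8: (9,4,2)
R 7-3 [J1]: (9,5,2)
C 2-8 [J2]: (9,5,3)
link9: (10,5,3)
C 4-9 [J2]: (10,5,4)
Grübler: 3·9 − 2·5 − 4 = 13

M = 13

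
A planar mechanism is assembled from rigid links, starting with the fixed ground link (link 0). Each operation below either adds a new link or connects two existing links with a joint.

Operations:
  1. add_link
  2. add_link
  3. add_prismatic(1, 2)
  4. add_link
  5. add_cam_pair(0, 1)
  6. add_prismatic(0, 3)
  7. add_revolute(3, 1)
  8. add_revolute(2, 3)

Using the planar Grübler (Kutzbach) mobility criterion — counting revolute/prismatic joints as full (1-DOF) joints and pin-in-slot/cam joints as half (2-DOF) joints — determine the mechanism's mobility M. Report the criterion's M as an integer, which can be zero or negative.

M = 0

link 0 = ground. State L|J1|J2 = 1|0|0
+link1  2|0|0
+link2  3|0|0
P(1,2) f=1→J1  3|1|0
+link3  4|1|0
C(0,1) f=2→J2  4|1|1
P(0,3) f=1→J1  4|2|1
R(3,1) f=1→J1  4|3|1
R(2,3) f=1→J1  4|4|1
M = 3(4−1)−2·4−1 = 9−8−1 = 0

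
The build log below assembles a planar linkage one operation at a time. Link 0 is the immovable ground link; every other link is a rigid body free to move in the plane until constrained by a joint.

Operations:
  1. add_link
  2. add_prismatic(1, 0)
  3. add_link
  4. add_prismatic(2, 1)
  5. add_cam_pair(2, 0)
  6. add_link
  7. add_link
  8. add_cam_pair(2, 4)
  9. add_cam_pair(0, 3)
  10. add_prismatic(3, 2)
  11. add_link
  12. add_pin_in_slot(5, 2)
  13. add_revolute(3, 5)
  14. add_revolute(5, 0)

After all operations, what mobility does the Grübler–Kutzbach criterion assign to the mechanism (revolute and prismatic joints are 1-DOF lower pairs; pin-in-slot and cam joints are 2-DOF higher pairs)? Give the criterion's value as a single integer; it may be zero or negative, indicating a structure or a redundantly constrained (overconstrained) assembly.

(L,J1,J2)=(1,0,0); link0 fixed
link1: (2,0,0)
P 1-0 [J1]: (2,1,0)
link2: (3,1,0)
P 2-1 [J1]: (3,2,0)
C 2-0 [J2]: (3,2,1)
link3: (4,2,1)
link4: (5,2,1)
C 2-4 [J2]: (5,2,2)
C 0-3 [J2]: (5,2,3)
P 3-2 [J1]: (5,3,3)
link5: (6,3,3)
PS 5-2 [J2]: (6,3,4)
R 3-5 [J1]: (6,4,4)
R 5-0 [J1]: (6,5,4)
Grübler: 3·5 − 2·5 − 4 = 1

M = 1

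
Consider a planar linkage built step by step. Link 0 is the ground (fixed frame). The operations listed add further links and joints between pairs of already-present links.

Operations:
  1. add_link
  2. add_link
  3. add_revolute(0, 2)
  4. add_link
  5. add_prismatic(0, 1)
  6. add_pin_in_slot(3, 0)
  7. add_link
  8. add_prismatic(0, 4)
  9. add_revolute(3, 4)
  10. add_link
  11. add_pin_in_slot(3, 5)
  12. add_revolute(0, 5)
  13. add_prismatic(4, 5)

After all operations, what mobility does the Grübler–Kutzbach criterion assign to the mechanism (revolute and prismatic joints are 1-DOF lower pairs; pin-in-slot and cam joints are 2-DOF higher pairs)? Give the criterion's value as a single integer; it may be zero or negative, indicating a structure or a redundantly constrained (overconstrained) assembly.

M = 1

link 0 = ground. State L|J1|J2 = 1|0|0
+link1  2|0|0
+link2  3|0|0
R(0,2) f=1→J1  3|1|0
+link3  4|1|0
P(0,1) f=1→J1  4|2|0
PS(3,0) f=2→J2  4|2|1
+link4  5|2|1
P(0,4) f=1→J1  5|3|1
R(3,4) f=1→J1  5|4|1
+link5  6|4|1
PS(3,5) f=2→J2  6|4|2
R(0,5) f=1→J1  6|5|2
P(4,5) f=1→J1  6|6|2
M = 3(6−1)−2·6−2 = 15−12−2 = 1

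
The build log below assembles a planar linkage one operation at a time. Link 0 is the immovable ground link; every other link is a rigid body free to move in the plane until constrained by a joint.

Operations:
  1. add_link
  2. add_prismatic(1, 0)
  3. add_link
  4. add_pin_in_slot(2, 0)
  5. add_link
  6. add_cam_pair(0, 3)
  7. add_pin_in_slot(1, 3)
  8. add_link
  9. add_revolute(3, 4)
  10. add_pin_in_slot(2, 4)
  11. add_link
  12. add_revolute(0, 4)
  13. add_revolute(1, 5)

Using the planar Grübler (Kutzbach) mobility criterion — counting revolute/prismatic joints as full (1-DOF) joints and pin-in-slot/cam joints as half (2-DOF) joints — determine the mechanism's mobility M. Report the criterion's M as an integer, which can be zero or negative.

link 0 = ground. State L|J1|J2 = 1|0|0
+link1  2|0|0
P(1,0) f=1→J1  2|1|0
+link2  3|1|0
PS(2,0) f=2→J2  3|1|1
+link3  4|1|1
C(0,3) f=2→J2  4|1|2
PS(1,3) f=2→J2  4|1|3
+link4  5|1|3
R(3,4) f=1→J1  5|2|3
PS(2,4) f=2→J2  5|2|4
+link5  6|2|4
R(0,4) f=1→J1  6|3|4
R(1,5) f=1→J1  6|4|4
M = 3(6−1)−2·4−4 = 15−8−4 = 3

M = 3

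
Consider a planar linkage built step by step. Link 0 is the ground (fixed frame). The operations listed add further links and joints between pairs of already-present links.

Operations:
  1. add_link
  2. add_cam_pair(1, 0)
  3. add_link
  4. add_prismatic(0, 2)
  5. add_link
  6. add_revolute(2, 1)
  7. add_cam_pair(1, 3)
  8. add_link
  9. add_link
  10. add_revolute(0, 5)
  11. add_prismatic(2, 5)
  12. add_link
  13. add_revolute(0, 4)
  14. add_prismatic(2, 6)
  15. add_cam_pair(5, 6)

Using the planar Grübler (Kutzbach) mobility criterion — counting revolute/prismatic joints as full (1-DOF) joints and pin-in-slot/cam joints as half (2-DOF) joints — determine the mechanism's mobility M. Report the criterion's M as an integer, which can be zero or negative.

ground; <1,0,0>
#1 <2,0,0>
C:1↔0 J2 <2,0,1>
#2 <3,0,1>
P:0↔2 J1 <3,1,1>
#3 <4,1,1>
R:2↔1 J1 <4,2,1>
C:1↔3 J2 <4,2,2>
#4 <5,2,2>
#5 <6,2,2>
R:0↔5 J1 <6,3,2>
P:2↔5 J1 <6,4,2>
#6 <7,4,2>
R:0↔4 J1 <7,5,2>
P:2↔6 J1 <7,6,2>
C:5↔6 J2 <7,6,3>
3×6 − 2×6 − 1×3 = 3

M = 3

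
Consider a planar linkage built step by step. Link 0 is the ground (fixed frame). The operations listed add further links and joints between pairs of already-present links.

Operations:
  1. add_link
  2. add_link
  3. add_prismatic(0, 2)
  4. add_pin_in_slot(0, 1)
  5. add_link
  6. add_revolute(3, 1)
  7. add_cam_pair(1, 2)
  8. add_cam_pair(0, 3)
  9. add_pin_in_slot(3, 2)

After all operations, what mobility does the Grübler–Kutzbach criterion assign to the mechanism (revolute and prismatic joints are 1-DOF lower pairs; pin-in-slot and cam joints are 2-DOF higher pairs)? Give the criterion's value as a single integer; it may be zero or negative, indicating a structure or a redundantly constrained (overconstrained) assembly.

M = 1

L=1 J1=0 J2=0
add link → L=2 J1=0 J2=0
add link → L=3 J1=0 J2=0
P@0,2 dof=1 J1 → L=3 J1=1 J2=0
PS@0,1 dof=2 J2 → L=3 J1=1 J2=1
add link → L=4 J1=1 J2=1
R@3,1 dof=1 J1 → L=4 J1=2 J2=1
C@1,2 dof=2 J2 → L=4 J1=2 J2=2
C@0,3 dof=2 J2 → L=4 J1=2 J2=3
PS@3,2 dof=2 J2 → L=4 J1=2 J2=4
M=3(L−1)−2J1−J2=3·3−2·2−4=1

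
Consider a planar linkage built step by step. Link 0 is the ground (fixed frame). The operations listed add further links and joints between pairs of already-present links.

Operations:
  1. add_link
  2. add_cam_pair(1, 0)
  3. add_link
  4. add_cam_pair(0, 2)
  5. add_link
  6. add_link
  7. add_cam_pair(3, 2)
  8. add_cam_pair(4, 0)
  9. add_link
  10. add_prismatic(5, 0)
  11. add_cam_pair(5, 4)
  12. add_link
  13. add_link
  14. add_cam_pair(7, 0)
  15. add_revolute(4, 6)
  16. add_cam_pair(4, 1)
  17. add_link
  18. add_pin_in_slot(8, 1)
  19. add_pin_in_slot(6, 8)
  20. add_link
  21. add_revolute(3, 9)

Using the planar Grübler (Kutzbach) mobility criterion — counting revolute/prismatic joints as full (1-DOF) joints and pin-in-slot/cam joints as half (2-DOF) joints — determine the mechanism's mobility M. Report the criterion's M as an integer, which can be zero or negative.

L=1 J1=0 J2=0
add link → L=2 J1=0 J2=0
C@1,0 dof=2 J2 → L=2 J1=0 J2=1
add link → L=3 J1=0 J2=1
C@0,2 dof=2 J2 → L=3 J1=0 J2=2
add link → L=4 J1=0 J2=2
add link → L=5 J1=0 J2=2
C@3,2 dof=2 J2 → L=5 J1=0 J2=3
C@4,0 dof=2 J2 → L=5 J1=0 J2=4
add link → L=6 J1=0 J2=4
P@5,0 dof=1 J1 → L=6 J1=1 J2=4
C@5,4 dof=2 J2 → L=6 J1=1 J2=5
add link → L=7 J1=1 J2=5
add link → L=8 J1=1 J2=5
C@7,0 dof=2 J2 → L=8 J1=1 J2=6
R@4,6 dof=1 J1 → L=8 J1=2 J2=6
C@4,1 dof=2 J2 → L=8 J1=2 J2=7
add link → L=9 J1=2 J2=7
PS@8,1 dof=2 J2 → L=9 J1=2 J2=8
PS@6,8 dof=2 J2 → L=9 J1=2 J2=9
add link → L=10 J1=2 J2=9
R@3,9 dof=1 J1 → L=10 J1=3 J2=9
M=3(L−1)−2J1−J2=3·9−2·3−9=12

M = 12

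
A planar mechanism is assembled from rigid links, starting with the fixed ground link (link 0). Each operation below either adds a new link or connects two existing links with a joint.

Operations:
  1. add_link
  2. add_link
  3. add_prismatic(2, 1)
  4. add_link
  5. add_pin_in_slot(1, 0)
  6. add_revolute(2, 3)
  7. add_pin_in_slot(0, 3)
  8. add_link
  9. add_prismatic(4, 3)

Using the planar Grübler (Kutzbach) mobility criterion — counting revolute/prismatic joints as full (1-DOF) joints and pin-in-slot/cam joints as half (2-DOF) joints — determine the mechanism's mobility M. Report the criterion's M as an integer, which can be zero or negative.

[1;0;0] (link 0 is ground)
L+ [2;0;0]
L+ [3;0;0]
P(2,1)∈J1 [3;1;0]
L+ [4;1;0]
PS(1,0)∈J2 [4;1;1]
R(2,3)∈J1 [4;2;1]
PS(0,3)∈J2 [4;2;2]
L+ [5;2;2]
P(4,3)∈J1 [5;3;2]
mobility = 12 − 6 − 2 = 4

M = 4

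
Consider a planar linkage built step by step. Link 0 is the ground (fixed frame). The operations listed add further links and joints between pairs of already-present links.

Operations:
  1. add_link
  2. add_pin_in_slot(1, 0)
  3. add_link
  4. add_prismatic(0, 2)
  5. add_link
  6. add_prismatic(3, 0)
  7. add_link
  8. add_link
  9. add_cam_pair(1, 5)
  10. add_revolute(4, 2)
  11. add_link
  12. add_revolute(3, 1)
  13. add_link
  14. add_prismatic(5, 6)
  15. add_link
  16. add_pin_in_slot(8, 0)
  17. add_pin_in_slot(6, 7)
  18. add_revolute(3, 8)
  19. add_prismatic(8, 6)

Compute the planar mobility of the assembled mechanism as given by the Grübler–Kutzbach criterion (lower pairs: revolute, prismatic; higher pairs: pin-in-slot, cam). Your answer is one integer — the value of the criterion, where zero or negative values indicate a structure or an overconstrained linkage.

ground; <1,0,0>
#1 <2,0,0>
PS:1↔0 J2 <2,0,1>
#2 <3,0,1>
P:0↔2 J1 <3,1,1>
#3 <4,1,1>
P:3↔0 J1 <4,2,1>
#4 <5,2,1>
#5 <6,2,1>
C:1↔5 J2 <6,2,2>
R:4↔2 J1 <6,3,2>
#6 <7,3,2>
R:3↔1 J1 <7,4,2>
#7 <8,4,2>
P:5↔6 J1 <8,5,2>
#8 <9,5,2>
PS:8↔0 J2 <9,5,3>
PS:6↔7 J2 <9,5,4>
R:3↔8 J1 <9,6,4>
P:8↔6 J1 <9,7,4>
3×8 − 2×7 − 1×4 = 6

M = 6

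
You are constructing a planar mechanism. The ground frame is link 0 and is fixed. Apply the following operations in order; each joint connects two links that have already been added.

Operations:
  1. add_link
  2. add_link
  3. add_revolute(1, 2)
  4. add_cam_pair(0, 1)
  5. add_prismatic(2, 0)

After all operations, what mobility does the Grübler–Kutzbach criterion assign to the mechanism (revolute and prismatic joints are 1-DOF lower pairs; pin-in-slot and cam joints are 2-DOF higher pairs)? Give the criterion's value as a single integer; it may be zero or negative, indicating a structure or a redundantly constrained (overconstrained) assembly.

L=1 J1=0 J2=0
add link → L=2 J1=0 J2=0
add link → L=3 J1=0 J2=0
R@1,2 dof=1 J1 → L=3 J1=1 J2=0
C@0,1 dof=2 J2 → L=3 J1=1 J2=1
P@2,0 dof=1 J1 → L=3 J1=2 J2=1
M=3(L−1)−2J1−J2=3·2−2·2−1=1

M = 1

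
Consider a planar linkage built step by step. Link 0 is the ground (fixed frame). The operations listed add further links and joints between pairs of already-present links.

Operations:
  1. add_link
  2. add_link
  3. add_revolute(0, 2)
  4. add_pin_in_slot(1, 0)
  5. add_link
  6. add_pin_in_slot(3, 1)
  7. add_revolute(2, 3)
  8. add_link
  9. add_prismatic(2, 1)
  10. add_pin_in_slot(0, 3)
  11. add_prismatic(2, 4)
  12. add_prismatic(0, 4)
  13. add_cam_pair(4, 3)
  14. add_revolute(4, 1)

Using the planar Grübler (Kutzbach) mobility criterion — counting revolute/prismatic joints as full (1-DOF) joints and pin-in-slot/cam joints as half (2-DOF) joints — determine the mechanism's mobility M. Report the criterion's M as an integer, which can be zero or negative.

L=1 J1=0 J2=0
add link → L=2 J1=0 J2=0
add link → L=3 J1=0 J2=0
R@0,2 dof=1 J1 → L=3 J1=1 J2=0
PS@1,0 dof=2 J2 → L=3 J1=1 J2=1
add link → L=4 J1=1 J2=1
PS@3,1 dof=2 J2 → L=4 J1=1 J2=2
R@2,3 dof=1 J1 → L=4 J1=2 J2=2
add link → L=5 J1=2 J2=2
P@2,1 dof=1 J1 → L=5 J1=3 J2=2
PS@0,3 dof=2 J2 → L=5 J1=3 J2=3
P@2,4 dof=1 J1 → L=5 J1=4 J2=3
P@0,4 dof=1 J1 → L=5 J1=5 J2=3
C@4,3 dof=2 J2 → L=5 J1=5 J2=4
R@4,1 dof=1 J1 → L=5 J1=6 J2=4
M=3(L−1)−2J1−J2=3·4−2·6−4=-4

M = -4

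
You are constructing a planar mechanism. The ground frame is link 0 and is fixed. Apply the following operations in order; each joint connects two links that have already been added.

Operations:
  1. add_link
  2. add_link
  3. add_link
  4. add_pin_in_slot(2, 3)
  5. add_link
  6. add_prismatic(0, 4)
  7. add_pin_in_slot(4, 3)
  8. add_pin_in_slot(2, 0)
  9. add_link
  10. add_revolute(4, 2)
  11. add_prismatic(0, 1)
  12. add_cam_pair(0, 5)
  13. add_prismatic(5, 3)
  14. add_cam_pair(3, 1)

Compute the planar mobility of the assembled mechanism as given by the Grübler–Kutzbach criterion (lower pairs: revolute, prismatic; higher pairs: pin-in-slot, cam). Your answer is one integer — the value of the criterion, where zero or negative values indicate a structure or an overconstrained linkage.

link 0 = ground. State L|J1|J2 = 1|0|0
+link1  2|0|0
+link2  3|0|0
+link3  4|0|0
PS(2,3) f=2→J2  4|0|1
+link4  5|0|1
P(0,4) f=1→J1  5|1|1
PS(4,3) f=2→J2  5|1|2
PS(2,0) f=2→J2  5|1|3
+link5  6|1|3
R(4,2) f=1→J1  6|2|3
P(0,1) f=1→J1  6|3|3
C(0,5) f=2→J2  6|3|4
P(5,3) f=1→J1  6|4|4
C(3,1) f=2→J2  6|4|5
M = 3(6−1)−2·4−5 = 15−8−5 = 2

M = 2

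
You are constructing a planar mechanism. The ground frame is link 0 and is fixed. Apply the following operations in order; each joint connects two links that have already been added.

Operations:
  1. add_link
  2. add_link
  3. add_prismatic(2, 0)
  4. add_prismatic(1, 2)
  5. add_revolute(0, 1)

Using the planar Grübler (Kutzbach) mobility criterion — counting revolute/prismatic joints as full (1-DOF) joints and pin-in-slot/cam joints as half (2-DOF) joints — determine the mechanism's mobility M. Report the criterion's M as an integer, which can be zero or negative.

link 0 = ground. State L|J1|J2 = 1|0|0
+link1  2|0|0
+link2  3|0|0
P(2,0) f=1→J1  3|1|0
P(1,2) f=1→J1  3|2|0
R(0,1) f=1→J1  3|3|0
M = 3(3−1)−2·3−0 = 6−6−0 = 0

M = 0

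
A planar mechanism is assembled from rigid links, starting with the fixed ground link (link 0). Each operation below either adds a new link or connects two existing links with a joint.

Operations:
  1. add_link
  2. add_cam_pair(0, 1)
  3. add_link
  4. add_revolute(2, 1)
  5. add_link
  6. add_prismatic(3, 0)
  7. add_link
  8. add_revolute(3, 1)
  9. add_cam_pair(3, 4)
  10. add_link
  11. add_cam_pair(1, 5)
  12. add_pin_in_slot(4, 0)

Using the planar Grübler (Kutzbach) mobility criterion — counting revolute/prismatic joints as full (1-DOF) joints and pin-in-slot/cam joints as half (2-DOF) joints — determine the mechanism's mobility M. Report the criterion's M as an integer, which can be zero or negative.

[1;0;0] (link 0 is ground)
L+ [2;0;0]
C(0,1)∈J2 [2;0;1]
L+ [3;0;1]
R(2,1)∈J1 [3;1;1]
L+ [4;1;1]
P(3,0)∈J1 [4;2;1]
L+ [5;2;1]
R(3,1)∈J1 [5;3;1]
C(3,4)∈J2 [5;3;2]
L+ [6;3;2]
C(1,5)∈J2 [6;3;3]
PS(4,0)∈J2 [6;3;4]
mobility = 15 − 6 − 4 = 5

M = 5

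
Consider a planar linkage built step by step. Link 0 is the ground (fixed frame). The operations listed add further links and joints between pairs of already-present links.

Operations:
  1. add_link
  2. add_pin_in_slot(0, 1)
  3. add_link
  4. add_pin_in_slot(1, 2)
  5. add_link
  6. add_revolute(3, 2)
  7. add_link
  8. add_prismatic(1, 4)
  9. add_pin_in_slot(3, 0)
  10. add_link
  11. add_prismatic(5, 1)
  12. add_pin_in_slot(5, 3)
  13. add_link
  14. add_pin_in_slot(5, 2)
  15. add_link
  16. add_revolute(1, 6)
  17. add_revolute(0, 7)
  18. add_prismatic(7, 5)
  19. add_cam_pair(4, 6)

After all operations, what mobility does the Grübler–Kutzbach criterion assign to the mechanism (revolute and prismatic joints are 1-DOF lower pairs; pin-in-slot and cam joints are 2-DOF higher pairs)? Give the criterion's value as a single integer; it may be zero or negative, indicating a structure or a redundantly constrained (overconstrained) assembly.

ground; <1,0,0>
#1 <2,0,0>
PS:0↔1 J2 <2,0,1>
#2 <3,0,1>
PS:1↔2 J2 <3,0,2>
#3 <4,0,2>
R:3↔2 J1 <4,1,2>
#4 <5,1,2>
P:1↔4 J1 <5,2,2>
PS:3↔0 J2 <5,2,3>
#5 <6,2,3>
P:5↔1 J1 <6,3,3>
PS:5↔3 J2 <6,3,4>
#6 <7,3,4>
PS:5↔2 J2 <7,3,5>
#7 <8,3,5>
R:1↔6 J1 <8,4,5>
R:0↔7 J1 <8,5,5>
P:7↔5 J1 <8,6,5>
C:4↔6 J2 <8,6,6>
3×7 − 2×6 − 1×6 = 3

M = 3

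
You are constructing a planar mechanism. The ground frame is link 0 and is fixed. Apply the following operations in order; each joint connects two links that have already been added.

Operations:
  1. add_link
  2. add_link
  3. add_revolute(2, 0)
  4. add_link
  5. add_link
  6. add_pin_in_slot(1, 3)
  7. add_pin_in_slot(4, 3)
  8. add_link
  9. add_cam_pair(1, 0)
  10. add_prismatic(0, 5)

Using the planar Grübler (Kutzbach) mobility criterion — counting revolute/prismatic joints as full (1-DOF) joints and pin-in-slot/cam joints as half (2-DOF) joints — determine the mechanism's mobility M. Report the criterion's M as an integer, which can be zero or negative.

M = 8

link 0 = ground. State L|J1|J2 = 1|0|0
+link1  2|0|0
+link2  3|0|0
R(2,0) f=1→J1  3|1|0
+link3  4|1|0
+link4  5|1|0
PS(1,3) f=2→J2  5|1|1
PS(4,3) f=2→J2  5|1|2
+link5  6|1|2
C(1,0) f=2→J2  6|1|3
P(0,5) f=1→J1  6|2|3
M = 3(6−1)−2·2−3 = 15−4−3 = 8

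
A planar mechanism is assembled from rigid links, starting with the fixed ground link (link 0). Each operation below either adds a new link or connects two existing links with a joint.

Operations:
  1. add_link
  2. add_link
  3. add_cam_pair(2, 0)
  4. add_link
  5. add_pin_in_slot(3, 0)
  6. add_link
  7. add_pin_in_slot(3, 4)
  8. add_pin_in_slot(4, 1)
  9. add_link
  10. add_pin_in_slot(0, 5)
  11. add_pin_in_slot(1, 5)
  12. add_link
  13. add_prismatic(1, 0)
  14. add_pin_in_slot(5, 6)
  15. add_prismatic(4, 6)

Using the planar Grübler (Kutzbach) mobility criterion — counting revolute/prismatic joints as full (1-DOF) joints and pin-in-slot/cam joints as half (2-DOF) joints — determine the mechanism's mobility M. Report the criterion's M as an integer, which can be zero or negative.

M = 7

ground; <1,0,0>
#1 <2,0,0>
#2 <3,0,0>
C:2↔0 J2 <3,0,1>
#3 <4,0,1>
PS:3↔0 J2 <4,0,2>
#4 <5,0,2>
PS:3↔4 J2 <5,0,3>
PS:4↔1 J2 <5,0,4>
#5 <6,0,4>
PS:0↔5 J2 <6,0,5>
PS:1↔5 J2 <6,0,6>
#6 <7,0,6>
P:1↔0 J1 <7,1,6>
PS:5↔6 J2 <7,1,7>
P:4↔6 J1 <7,2,7>
3×6 − 2×2 − 1×7 = 7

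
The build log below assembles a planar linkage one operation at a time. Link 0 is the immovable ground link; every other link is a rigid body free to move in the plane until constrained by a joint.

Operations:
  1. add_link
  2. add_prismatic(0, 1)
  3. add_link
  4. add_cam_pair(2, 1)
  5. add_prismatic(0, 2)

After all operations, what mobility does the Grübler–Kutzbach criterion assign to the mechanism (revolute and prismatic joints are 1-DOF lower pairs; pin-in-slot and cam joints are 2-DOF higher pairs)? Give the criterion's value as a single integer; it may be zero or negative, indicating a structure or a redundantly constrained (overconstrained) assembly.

M = 1

link 0 = ground. State L|J1|J2 = 1|0|0
+link1  2|0|0
P(0,1) f=1→J1  2|1|0
+link2  3|1|0
C(2,1) f=2→J2  3|1|1
P(0,2) f=1→J1  3|2|1
M = 3(3−1)−2·2−1 = 6−4−1 = 1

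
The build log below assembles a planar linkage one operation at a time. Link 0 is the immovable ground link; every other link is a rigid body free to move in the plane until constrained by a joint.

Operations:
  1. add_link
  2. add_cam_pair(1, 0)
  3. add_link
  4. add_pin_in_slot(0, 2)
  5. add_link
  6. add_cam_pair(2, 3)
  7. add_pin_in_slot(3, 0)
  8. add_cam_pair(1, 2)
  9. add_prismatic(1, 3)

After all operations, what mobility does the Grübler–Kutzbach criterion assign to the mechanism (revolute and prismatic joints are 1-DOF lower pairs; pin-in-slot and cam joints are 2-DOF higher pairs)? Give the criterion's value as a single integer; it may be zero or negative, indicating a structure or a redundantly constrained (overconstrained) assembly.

M = 2

link 0 = ground. State L|J1|J2 = 1|0|0
+link1  2|0|0
C(1,0) f=2→J2  2|0|1
+link2  3|0|1
PS(0,2) f=2→J2  3|0|2
+link3  4|0|2
C(2,3) f=2→J2  4|0|3
PS(3,0) f=2→J2  4|0|4
C(1,2) f=2→J2  4|0|5
P(1,3) f=1→J1  4|1|5
M = 3(4−1)−2·1−5 = 9−2−5 = 2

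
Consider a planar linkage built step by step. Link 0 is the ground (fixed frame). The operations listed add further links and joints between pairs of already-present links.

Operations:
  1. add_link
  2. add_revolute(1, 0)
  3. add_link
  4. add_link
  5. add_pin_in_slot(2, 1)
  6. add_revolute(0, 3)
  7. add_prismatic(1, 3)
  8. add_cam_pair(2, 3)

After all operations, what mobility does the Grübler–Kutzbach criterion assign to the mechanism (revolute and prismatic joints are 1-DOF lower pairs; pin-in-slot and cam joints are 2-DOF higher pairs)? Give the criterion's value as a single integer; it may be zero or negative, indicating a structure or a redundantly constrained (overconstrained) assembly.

link 0 = ground. State L|J1|J2 = 1|0|0
+link1  2|0|0
R(1,0) f=1→J1  2|1|0
+link2  3|1|0
+link3  4|1|0
PS(2,1) f=2→J2  4|1|1
R(0,3) f=1→J1  4|2|1
P(1,3) f=1→J1  4|3|1
C(2,3) f=2→J2  4|3|2
M = 3(4−1)−2·3−2 = 9−6−2 = 1

M = 1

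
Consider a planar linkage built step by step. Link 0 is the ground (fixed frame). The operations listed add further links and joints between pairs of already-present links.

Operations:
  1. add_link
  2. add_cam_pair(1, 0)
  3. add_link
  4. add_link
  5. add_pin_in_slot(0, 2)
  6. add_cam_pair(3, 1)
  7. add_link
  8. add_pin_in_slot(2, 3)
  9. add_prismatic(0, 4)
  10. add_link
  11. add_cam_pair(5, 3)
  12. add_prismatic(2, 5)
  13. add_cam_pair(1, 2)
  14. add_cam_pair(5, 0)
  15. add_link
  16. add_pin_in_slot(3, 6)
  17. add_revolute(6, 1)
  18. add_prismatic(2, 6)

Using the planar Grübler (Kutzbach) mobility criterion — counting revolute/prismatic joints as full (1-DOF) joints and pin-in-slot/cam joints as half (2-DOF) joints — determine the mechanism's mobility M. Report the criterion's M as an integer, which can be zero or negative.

M = 2

(L,J1,J2)=(1,0,0); link0 fixed
link1: (2,0,0)
C 1-0 [J2]: (2,0,1)
link2: (3,0,1)
link3: (4,0,1)
PS 0-2 [J2]: (4,0,2)
C 3-1 [J2]: (4,0,3)
link4: (5,0,3)
PS 2-3 [J2]: (5,0,4)
P 0-4 [J1]: (5,1,4)
link5: (6,1,4)
C 5-3 [J2]: (6,1,5)
P 2-5 [J1]: (6,2,5)
C 1-2 [J2]: (6,2,6)
C 5-0 [J2]: (6,2,7)
link6: (7,2,7)
PS 3-6 [J2]: (7,2,8)
R 6-1 [J1]: (7,3,8)
P 2-6 [J1]: (7,4,8)
Grübler: 3·6 − 2·4 − 8 = 2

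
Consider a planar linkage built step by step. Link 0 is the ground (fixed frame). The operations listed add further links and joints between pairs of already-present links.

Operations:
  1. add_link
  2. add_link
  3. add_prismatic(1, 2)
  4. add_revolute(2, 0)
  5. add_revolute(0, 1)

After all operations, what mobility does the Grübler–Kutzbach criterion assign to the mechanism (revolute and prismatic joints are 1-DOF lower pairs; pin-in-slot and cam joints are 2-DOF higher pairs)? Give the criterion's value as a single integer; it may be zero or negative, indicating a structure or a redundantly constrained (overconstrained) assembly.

M = 0

link 0 = ground. State L|J1|J2 = 1|0|0
+link1  2|0|0
+link2  3|0|0
P(1,2) f=1→J1  3|1|0
R(2,0) f=1→J1  3|2|0
R(0,1) f=1→J1  3|3|0
M = 3(3−1)−2·3−0 = 6−6−0 = 0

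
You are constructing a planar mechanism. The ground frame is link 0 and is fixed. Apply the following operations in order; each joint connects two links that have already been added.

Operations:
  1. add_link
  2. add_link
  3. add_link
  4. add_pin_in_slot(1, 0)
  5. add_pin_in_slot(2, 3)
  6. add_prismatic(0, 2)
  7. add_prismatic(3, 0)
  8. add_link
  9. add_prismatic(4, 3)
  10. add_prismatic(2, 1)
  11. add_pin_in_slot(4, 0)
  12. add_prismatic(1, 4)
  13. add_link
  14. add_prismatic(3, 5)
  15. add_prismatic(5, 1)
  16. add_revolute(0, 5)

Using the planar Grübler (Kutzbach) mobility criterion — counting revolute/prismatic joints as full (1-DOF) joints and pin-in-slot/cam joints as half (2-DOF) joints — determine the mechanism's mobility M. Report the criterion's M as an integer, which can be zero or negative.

M = -4

(L,J1,J2)=(1,0,0); link0 fixed
link1: (2,0,0)
link2: (3,0,0)
link3: (4,0,0)
PS 1-0 [J2]: (4,0,1)
PS 2-3 [J2]: (4,0,2)
P 0-2 [J1]: (4,1,2)
P 3-0 [J1]: (4,2,2)
link4: (5,2,2)
P 4-3 [J1]: (5,3,2)
P 2-1 [J1]: (5,4,2)
PS 4-0 [J2]: (5,4,3)
P 1-4 [J1]: (5,5,3)
link5: (6,5,3)
P 3-5 [J1]: (6,6,3)
P 5-1 [J1]: (6,7,3)
R 0-5 [J1]: (6,8,3)
Grübler: 3·5 − 2·8 − 3 = -4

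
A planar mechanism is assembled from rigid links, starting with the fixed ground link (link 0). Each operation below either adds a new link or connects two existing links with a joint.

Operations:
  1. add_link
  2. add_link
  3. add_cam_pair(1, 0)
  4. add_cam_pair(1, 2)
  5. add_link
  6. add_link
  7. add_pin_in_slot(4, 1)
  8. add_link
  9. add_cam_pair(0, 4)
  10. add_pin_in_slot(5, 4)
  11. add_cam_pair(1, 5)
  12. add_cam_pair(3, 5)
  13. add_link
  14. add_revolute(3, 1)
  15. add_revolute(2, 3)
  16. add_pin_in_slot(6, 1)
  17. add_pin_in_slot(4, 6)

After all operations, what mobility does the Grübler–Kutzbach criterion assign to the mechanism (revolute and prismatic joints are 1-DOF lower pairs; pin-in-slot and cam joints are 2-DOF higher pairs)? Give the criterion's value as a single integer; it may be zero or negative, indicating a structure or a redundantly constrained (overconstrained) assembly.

ground; <1,0,0>
#1 <2,0,0>
#2 <3,0,0>
C:1↔0 J2 <3,0,1>
C:1↔2 J2 <3,0,2>
#3 <4,0,2>
#4 <5,0,2>
PS:4↔1 J2 <5,0,3>
#5 <6,0,3>
C:0↔4 J2 <6,0,4>
PS:5↔4 J2 <6,0,5>
C:1↔5 J2 <6,0,6>
C:3↔5 J2 <6,0,7>
#6 <7,0,7>
R:3↔1 J1 <7,1,7>
R:2↔3 J1 <7,2,7>
PS:6↔1 J2 <7,2,8>
PS:4↔6 J2 <7,2,9>
3×6 − 2×2 − 1×9 = 5

M = 5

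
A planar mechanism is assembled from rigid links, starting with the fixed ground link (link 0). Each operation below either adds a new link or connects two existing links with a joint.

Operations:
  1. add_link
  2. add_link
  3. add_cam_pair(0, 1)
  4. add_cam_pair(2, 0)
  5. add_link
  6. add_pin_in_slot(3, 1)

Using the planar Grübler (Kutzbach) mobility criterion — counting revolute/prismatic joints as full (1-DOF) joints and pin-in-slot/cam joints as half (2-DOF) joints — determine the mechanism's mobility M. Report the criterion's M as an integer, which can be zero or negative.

[1;0;0] (link 0 is ground)
L+ [2;0;0]
L+ [3;0;0]
C(0,1)∈J2 [3;0;1]
C(2,0)∈J2 [3;0;2]
L+ [4;0;2]
PS(3,1)∈J2 [4;0;3]
mobility = 9 − 0 − 3 = 6

M = 6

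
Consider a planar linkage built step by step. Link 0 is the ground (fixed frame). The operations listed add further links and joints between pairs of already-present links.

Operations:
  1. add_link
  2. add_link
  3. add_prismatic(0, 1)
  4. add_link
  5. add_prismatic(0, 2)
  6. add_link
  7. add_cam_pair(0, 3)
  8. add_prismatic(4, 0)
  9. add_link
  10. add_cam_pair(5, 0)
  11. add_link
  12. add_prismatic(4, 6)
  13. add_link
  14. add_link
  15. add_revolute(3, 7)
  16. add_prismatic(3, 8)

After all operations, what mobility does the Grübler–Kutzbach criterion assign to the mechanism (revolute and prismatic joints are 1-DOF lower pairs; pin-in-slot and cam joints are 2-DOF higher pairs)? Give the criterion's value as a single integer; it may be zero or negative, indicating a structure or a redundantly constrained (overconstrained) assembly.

L=1 J1=0 J2=0
add link → L=2 J1=0 J2=0
add link → L=3 J1=0 J2=0
P@0,1 dof=1 J1 → L=3 J1=1 J2=0
add link → L=4 J1=1 J2=0
P@0,2 dof=1 J1 → L=4 J1=2 J2=0
add link → L=5 J1=2 J2=0
C@0,3 dof=2 J2 → L=5 J1=2 J2=1
P@4,0 dof=1 J1 → L=5 J1=3 J2=1
add link → L=6 J1=3 J2=1
C@5,0 dof=2 J2 → L=6 J1=3 J2=2
add link → L=7 J1=3 J2=2
P@4,6 dof=1 J1 → L=7 J1=4 J2=2
add link → L=8 J1=4 J2=2
add link → L=9 J1=4 J2=2
R@3,7 dof=1 J1 → L=9 J1=5 J2=2
P@3,8 dof=1 J1 → L=9 J1=6 J2=2
M=3(L−1)−2J1−J2=3·8−2·6−2=10

M = 10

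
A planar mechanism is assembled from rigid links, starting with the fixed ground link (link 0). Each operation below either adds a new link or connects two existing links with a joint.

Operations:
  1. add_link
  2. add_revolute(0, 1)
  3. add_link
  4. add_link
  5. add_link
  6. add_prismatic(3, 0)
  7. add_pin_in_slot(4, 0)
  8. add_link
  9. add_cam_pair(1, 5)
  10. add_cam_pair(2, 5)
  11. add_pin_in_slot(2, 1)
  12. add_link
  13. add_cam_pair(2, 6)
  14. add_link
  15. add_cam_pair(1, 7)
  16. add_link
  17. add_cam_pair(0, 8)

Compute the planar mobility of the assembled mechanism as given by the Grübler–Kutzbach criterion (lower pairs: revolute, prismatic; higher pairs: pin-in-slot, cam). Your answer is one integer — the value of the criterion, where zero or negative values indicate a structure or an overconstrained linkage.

M = 13

[1;0;0] (link 0 is ground)
L+ [2;0;0]
R(0,1)∈J1 [2;1;0]
L+ [3;1;0]
L+ [4;1;0]
L+ [5;1;0]
P(3,0)∈J1 [5;2;0]
PS(4,0)∈J2 [5;2;1]
L+ [6;2;1]
C(1,5)∈J2 [6;2;2]
C(2,5)∈J2 [6;2;3]
PS(2,1)∈J2 [6;2;4]
L+ [7;2;4]
C(2,6)∈J2 [7;2;5]
L+ [8;2;5]
C(1,7)∈J2 [8;2;6]
L+ [9;2;6]
C(0,8)∈J2 [9;2;7]
mobility = 24 − 4 − 7 = 13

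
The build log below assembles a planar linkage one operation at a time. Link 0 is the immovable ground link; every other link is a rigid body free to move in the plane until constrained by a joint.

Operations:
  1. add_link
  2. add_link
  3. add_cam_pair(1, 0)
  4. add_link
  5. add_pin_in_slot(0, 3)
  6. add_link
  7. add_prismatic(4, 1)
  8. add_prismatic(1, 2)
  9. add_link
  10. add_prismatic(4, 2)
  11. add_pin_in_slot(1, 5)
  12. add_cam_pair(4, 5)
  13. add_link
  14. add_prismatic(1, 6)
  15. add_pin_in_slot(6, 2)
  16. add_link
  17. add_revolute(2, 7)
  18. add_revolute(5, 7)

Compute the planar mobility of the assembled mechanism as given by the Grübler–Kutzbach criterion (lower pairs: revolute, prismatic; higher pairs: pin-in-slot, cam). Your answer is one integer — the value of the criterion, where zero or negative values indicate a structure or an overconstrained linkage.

ground; <1,0,0>
#1 <2,0,0>
#2 <3,0,0>
C:1↔0 J2 <3,0,1>
#3 <4,0,1>
PS:0↔3 J2 <4,0,2>
#4 <5,0,2>
P:4↔1 J1 <5,1,2>
P:1↔2 J1 <5,2,2>
#5 <6,2,2>
P:4↔2 J1 <6,3,2>
PS:1↔5 J2 <6,3,3>
C:4↔5 J2 <6,3,4>
#6 <7,3,4>
P:1↔6 J1 <7,4,4>
PS:6↔2 J2 <7,4,5>
#7 <8,4,5>
R:2↔7 J1 <8,5,5>
R:5↔7 J1 <8,6,5>
3×7 − 2×6 − 1×5 = 4

M = 4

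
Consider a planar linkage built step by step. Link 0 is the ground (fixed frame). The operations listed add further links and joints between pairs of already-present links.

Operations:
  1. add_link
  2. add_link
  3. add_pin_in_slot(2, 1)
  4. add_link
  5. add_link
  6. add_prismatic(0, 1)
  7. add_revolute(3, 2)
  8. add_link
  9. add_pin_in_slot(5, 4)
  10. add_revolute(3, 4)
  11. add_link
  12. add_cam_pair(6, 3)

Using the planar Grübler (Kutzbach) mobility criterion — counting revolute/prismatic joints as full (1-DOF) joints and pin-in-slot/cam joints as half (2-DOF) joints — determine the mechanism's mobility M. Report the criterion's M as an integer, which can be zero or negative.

M = 9

link 0 = ground. State L|J1|J2 = 1|0|0
+link1  2|0|0
+link2  3|0|0
PS(2,1) f=2→J2  3|0|1
+link3  4|0|1
+link4  5|0|1
P(0,1) f=1→J1  5|1|1
R(3,2) f=1→J1  5|2|1
+link5  6|2|1
PS(5,4) f=2→J2  6|2|2
R(3,4) f=1→J1  6|3|2
+link6  7|3|2
C(6,3) f=2→J2  7|3|3
M = 3(7−1)−2·3−3 = 18−6−3 = 9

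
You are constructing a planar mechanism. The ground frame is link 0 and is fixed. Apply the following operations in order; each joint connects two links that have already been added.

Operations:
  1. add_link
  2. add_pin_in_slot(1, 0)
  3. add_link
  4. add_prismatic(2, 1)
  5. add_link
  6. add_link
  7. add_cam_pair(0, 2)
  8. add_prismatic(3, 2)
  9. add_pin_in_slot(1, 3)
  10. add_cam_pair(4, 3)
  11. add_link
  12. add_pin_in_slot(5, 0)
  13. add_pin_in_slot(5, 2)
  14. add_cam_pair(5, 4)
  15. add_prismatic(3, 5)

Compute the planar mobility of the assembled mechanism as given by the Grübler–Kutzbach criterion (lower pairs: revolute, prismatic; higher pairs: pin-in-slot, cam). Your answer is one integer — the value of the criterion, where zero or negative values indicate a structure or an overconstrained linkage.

M = 2

(L,J1,J2)=(1,0,0); link0 fixed
link1: (2,0,0)
PS 1-0 [J2]: (2,0,1)
link2: (3,0,1)
P 2-1 [J1]: (3,1,1)
link3: (4,1,1)
link4: (5,1,1)
C 0-2 [J2]: (5,1,2)
P 3-2 [J1]: (5,2,2)
PS 1-3 [J2]: (5,2,3)
C 4-3 [J2]: (5,2,4)
link5: (6,2,4)
PS 5-0 [J2]: (6,2,5)
PS 5-2 [J2]: (6,2,6)
C 5-4 [J2]: (6,2,7)
P 3-5 [J1]: (6,3,7)
Grübler: 3·5 − 2·3 − 7 = 2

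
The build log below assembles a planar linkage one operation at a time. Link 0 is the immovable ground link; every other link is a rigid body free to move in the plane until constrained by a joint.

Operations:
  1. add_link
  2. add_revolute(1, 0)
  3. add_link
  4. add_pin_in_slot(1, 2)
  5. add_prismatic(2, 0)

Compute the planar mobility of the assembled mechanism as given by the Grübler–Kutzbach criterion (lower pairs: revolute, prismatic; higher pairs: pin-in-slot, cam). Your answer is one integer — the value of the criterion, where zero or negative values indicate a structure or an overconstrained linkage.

L=1 J1=0 J2=0
add link → L=2 J1=0 J2=0
R@1,0 dof=1 J1 → L=2 J1=1 J2=0
add link → L=3 J1=1 J2=0
PS@1,2 dof=2 J2 → L=3 J1=1 J2=1
P@2,0 dof=1 J1 → L=3 J1=2 J2=1
M=3(L−1)−2J1−J2=3·2−2·2−1=1

M = 1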